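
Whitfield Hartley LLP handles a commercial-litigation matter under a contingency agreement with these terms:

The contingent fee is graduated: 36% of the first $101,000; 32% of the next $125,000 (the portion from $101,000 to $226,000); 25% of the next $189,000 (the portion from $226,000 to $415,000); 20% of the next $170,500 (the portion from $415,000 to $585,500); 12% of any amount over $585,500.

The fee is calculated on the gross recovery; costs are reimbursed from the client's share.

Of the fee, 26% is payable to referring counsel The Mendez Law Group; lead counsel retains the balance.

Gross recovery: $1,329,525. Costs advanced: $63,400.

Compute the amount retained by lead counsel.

$182,774.82

Fee base is the gross recovery, $1,329,525; costs are reimbursed separately.
First $101,000 at 36% = $36,360.00
Next $125,000 at 32% = $40,000.00
Next $189,000 at 25% = $47,250.00
Next $170,500 at 20% = $34,100.00
Remaining $744,025 at 12% = $89,283.00
Fee: $36,360.00 + $40,000.00 + $47,250.00 + $34,100.00 + $89,283.00 = $246,993.00
Referral share: 26% of $246,993.00 = $64,218.18; lead counsel retains $246,993.00 − $64,218.18 = $182,774.82.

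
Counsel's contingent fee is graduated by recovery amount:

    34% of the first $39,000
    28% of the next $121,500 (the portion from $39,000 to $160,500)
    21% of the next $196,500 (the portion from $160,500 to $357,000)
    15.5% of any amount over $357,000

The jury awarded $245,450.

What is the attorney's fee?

$65,119.50

First $39,000 at 34% = $13,260.00
Next $121,500 at 28% = $34,020.00
Remaining $84,950 at 21% = $17,839.50
Fee: $13,260.00 + $34,020.00 + $17,839.50 = $65,119.50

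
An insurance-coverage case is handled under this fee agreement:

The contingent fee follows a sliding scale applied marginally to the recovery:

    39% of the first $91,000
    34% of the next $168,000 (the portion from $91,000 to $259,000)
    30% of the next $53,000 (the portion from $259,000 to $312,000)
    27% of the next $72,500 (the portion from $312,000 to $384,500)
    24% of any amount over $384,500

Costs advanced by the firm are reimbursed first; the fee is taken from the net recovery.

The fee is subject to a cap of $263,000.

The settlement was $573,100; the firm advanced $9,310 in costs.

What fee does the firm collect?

$171,114.60

Fee base (net of costs): $573,100 − $9,310 = $563,790
First $91,000 at 39% = $35,490.00
Next $168,000 at 34% = $57,120.00
Next $53,000 at 30% = $15,900.00
Next $72,500 at 27% = $19,575.00
Remaining $179,290 at 24% = $43,029.60
Fee: $35,490.00 + $57,120.00 + $15,900.00 + $19,575.00 + $43,029.60 = $171,114.60
$171,114.60 is under the $263,000 cap.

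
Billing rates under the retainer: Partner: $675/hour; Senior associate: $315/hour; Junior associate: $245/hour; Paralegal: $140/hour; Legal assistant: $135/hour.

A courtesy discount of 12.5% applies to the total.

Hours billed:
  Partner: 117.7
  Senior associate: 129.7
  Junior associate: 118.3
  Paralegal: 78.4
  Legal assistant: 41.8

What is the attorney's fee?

Partner: 117.7 × $675 = $79,447.50
Senior associate: 129.7 × $315 = $40,855.50
Junior associate: 118.3 × $245 = $28,983.50
Paralegal: 78.4 × $140 = $10,976.00
Legal assistant: 41.8 × $135 = $5,643.00
Subtotal: $165,905.50
Less 12.5% discount: −$20,738.19
Total: $165,905.50 − $20,738.19 = $145,167.31

$145,167.31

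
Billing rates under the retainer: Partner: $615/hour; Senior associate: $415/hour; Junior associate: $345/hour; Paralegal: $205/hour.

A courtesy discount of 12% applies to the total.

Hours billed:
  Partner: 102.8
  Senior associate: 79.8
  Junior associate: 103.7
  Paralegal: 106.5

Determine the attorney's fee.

$135,474.24

Partner: 102.8 × $615 = $63,222.00
Senior associate: 79.8 × $415 = $33,117.00
Junior associate: 103.7 × $345 = $35,776.50
Paralegal: 106.5 × $205 = $21,832.50
Subtotal: $153,948.00
Less 12% discount: −$18,473.76
Total: $153,948.00 − $18,473.76 = $135,474.24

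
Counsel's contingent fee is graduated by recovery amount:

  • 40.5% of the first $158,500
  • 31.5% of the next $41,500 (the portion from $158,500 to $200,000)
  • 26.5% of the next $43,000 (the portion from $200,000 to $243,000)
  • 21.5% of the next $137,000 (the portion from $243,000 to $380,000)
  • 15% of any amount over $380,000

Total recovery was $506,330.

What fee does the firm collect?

$137,064.50

First $158,500 at 40.5% = $64,192.50
Next $41,500 at 31.5% = $13,072.50
Next $43,000 at 26.5% = $11,395.00
Next $137,000 at 21.5% = $29,455.00
Remaining $126,330 at 15% = $18,949.50
Fee: $64,192.50 + $13,072.50 + $11,395.00 + $29,455.00 + $18,949.50 = $137,064.50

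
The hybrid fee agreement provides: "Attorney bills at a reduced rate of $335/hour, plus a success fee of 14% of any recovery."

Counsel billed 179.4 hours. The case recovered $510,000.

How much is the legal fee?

Hourly: 179.4 × $335 = $60,099.00
Success fee: 14% of $510,000 = $71,400.00
Total: $60,099.00 + $71,400.00 = $131,499.00

$131,499.00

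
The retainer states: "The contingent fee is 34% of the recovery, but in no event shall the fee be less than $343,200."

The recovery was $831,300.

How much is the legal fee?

34% of $831,300 = $282,642.00
That is below the $343,200 minimum, so the minimum applies.

$343,200.00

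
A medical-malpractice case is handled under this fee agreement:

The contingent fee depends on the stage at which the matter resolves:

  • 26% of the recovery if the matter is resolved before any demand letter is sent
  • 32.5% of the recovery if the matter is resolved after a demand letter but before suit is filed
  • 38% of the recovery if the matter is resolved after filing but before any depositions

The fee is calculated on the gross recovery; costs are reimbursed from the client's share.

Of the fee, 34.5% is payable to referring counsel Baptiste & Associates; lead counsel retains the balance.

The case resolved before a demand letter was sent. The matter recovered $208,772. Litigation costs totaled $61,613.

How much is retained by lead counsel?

$35,553.87

Fee base is the gross recovery, $208,772; costs are reimbursed separately.
The matter resolved before a demand letter was sent, so the 26% rate applies.
$208,772 × 26% = $54,280.72
Referral share: 34.5% of $54,280.72 = $18,726.85; lead counsel retains $54,280.72 − $18,726.85 = $35,553.87.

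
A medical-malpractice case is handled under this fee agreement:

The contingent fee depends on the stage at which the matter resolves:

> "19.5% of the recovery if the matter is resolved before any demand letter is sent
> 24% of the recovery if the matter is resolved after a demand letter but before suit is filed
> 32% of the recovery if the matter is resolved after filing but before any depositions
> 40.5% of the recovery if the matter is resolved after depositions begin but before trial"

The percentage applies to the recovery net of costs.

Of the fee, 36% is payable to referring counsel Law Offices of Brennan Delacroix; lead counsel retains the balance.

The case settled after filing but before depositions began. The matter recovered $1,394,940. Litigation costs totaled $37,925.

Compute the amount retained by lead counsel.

Fee base (net of costs): $1,394,940 − $37,925 = $1,357,015
The matter settled after filing but before depositions began, so the 32% rate applies.
$1,357,015 × 32% = $434,244.80
Referral share: 36% of $434,244.80 = $156,328.13; lead counsel retains $434,244.80 − $156,328.13 = $277,916.67.

$277,916.67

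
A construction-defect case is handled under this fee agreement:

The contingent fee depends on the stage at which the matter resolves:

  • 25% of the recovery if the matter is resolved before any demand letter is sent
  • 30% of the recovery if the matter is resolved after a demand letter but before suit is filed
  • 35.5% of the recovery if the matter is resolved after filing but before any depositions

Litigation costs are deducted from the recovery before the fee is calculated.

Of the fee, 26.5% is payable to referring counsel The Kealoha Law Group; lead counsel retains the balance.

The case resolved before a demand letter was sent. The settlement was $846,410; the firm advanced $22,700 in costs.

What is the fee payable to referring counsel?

$54,570.79

Fee base (net of costs): $846,410 − $22,700 = $823,710
The matter resolved before a demand letter was sent, so the 25% rate applies.
$823,710 × 25% = $205,927.50
Referral share: 26.5% of $205,927.50 = $54,570.79; lead counsel retains $205,927.50 − $54,570.79 = $151,356.71.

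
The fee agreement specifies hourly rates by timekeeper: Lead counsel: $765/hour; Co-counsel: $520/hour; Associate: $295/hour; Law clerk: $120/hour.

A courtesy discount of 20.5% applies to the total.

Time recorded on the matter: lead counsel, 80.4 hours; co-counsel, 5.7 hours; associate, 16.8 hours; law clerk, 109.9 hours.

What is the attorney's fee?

$65,678.13

Lead counsel: 80.4 × $765 = $61,506.00
Co-counsel: 5.7 × $520 = $2,964.00
Associate: 16.8 × $295 = $4,956.00
Law clerk: 109.9 × $120 = $13,188.00
Subtotal: $82,614.00
Less 20.5% discount: −$16,935.87
Total: $82,614.00 − $16,935.87 = $65,678.13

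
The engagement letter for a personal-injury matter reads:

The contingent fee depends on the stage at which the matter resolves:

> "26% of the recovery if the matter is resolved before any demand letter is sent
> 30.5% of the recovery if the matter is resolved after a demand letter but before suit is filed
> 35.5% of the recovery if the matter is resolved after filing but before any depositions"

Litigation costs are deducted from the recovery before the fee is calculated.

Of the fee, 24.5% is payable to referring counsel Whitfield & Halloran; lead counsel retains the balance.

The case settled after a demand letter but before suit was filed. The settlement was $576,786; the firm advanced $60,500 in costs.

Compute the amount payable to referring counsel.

Fee base (net of costs): $576,786 − $60,500 = $516,286
The matter settled after a demand letter but before suit was filed, so the 30.5% rate applies.
$516,286 × 30.5% = $157,467.23
Referral share: 24.5% of $157,467.23 = $38,579.47; lead counsel retains $157,467.23 − $38,579.47 = $118,887.76.

$38,579.47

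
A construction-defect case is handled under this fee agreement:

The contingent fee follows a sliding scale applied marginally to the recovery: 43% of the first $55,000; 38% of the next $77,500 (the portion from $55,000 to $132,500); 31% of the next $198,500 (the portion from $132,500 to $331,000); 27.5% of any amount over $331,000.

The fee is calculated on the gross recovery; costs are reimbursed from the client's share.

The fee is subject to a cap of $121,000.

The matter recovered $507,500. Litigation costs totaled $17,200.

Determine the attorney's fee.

Fee base is the gross recovery, $507,500; costs are reimbursed separately.
First $55,000 at 43% = $23,650.00
Next $77,500 at 38% = $29,450.00
Next $198,500 at 31% = $61,535.00
Remaining $176,500 at 27.5% = $48,537.50
Fee: $23,650.00 + $29,450.00 + $61,535.00 + $48,537.50 = $163,172.50
$163,172.50 exceeds the $121,000 cap, so the fee is capped at $121,000.00.

$121,000.00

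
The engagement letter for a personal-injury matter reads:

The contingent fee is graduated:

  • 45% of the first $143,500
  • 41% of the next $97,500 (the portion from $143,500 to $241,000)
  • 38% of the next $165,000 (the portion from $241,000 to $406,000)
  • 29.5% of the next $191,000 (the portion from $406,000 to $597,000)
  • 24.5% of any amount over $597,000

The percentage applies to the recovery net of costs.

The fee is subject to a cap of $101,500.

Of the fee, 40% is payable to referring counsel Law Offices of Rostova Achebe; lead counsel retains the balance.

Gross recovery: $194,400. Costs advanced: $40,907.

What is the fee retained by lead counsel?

Fee base (net of costs): $194,400 − $40,907 = $153,493
First $143,500 at 45% = $64,575.00
Remaining $9,993 at 41% = $4,097.13
Fee: $64,575.00 + $4,097.13 = $68,672.13
$68,672.13 is under the $101,500 cap.
Referral share: 40% of $68,672.13 = $27,468.85; lead counsel retains $68,672.13 − $27,468.85 = $41,203.28.

$41,203.28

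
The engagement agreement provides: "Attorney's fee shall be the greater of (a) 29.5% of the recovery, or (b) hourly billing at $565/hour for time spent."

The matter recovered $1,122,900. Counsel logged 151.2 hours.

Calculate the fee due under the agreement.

(a) 29.5% of $1,122,900 = $331,255.50
(b) 151.2 × $565 = $85,428.00
The greater is (a): $331,255.50.

$331,255.50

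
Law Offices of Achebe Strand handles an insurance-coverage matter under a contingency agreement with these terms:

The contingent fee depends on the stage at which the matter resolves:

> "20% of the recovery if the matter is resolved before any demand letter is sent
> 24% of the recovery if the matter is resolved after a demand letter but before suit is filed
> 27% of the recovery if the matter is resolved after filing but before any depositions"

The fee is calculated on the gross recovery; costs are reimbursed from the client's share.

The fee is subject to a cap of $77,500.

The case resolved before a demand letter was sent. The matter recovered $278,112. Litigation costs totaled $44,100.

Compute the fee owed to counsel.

Fee base is the gross recovery, $278,112; costs are reimbursed separately.
The matter resolved before a demand letter was sent, so the 20% rate applies.
$278,112 × 20% = $55,622.40
$55,622.40 is under the $77,500 cap.

$55,622.40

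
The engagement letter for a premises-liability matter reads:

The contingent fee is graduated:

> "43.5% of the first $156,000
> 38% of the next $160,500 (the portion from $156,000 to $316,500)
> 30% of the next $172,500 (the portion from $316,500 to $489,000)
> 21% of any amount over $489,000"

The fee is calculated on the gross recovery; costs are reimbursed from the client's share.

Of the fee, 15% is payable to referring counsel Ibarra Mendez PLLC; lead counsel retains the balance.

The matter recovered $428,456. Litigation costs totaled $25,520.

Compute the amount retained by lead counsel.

Fee base is the gross recovery, $428,456; costs are reimbursed separately.
First $156,000 at 43.5% = $67,860.00
Next $160,500 at 38% = $60,990.00
Remaining $111,956 at 30% = $33,586.80
Fee: $67,860.00 + $60,990.00 + $33,586.80 = $162,436.80
Referral share: 15% of $162,436.80 = $24,365.52; lead counsel retains $162,436.80 − $24,365.52 = $138,071.28.

$138,071.28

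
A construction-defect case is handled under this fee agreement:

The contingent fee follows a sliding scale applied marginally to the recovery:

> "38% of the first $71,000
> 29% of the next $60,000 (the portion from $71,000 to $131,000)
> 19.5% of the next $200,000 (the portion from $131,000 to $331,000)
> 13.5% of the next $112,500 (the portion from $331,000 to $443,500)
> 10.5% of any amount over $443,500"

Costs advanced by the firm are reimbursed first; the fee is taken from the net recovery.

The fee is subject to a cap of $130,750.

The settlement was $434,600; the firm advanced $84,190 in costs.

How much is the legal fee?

Fee base (net of costs): $434,600 − $84,190 = $350,410
First $71,000 at 38% = $26,980.00
Next $60,000 at 29% = $17,400.00
Next $200,000 at 19.5% = $39,000.00
Remaining $19,410 at 13.5% = $2,620.35
Fee: $26,980.00 + $17,400.00 + $39,000.00 + $2,620.35 = $86,000.35
$86,000.35 is under the $130,750 cap.

$86,000.35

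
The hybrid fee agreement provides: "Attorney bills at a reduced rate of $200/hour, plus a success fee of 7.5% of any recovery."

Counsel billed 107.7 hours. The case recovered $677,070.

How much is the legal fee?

Hourly: 107.7 × $200 = $21,540.00
Success fee: 7.5% of $677,070 = $50,780.25
Total: $21,540.00 + $50,780.25 = $72,320.25

$72,320.25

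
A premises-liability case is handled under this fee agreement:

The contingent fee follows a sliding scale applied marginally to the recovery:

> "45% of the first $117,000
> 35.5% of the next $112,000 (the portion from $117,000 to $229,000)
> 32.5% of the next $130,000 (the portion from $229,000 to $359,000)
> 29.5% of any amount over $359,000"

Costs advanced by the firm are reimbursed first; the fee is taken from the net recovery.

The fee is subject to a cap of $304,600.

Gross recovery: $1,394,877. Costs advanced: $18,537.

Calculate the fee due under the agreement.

$304,600.00

Fee base (net of costs): $1,394,877 − $18,537 = $1,376,340
First $117,000 at 45% = $52,650.00
Next $112,000 at 35.5% = $39,760.00
Next $130,000 at 32.5% = $42,250.00
Remaining $1,017,340 at 29.5% = $300,115.30
Fee: $52,650.00 + $39,760.00 + $42,250.00 + $300,115.30 = $434,775.30
$434,775.30 exceeds the $304,600 cap, so the fee is capped at $304,600.00.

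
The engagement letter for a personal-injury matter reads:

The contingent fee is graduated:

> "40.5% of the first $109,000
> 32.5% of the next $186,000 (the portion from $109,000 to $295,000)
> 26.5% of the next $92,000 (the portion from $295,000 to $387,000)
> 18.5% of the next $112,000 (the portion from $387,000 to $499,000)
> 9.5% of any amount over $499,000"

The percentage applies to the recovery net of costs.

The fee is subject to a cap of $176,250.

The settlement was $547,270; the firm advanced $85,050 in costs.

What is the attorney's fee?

$142,890.70

Fee base (net of costs): $547,270 − $85,050 = $462,220
First $109,000 at 40.5% = $44,145.00
Next $186,000 at 32.5% = $60,450.00
Next $92,000 at 26.5% = $24,380.00
Remaining $75,220 at 18.5% = $13,915.70
Fee: $44,145.00 + $60,450.00 + $24,380.00 + $13,915.70 = $142,890.70
$142,890.70 is under the $176,250 cap.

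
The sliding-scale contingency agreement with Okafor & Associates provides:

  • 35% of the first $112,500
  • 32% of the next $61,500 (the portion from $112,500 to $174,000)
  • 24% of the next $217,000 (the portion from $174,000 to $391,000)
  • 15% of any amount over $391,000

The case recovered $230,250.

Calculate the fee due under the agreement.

First $112,500 at 35% = $39,375.00
Next $61,500 at 32% = $19,680.00
Remaining $56,250 at 24% = $13,500.00
Fee: $39,375.00 + $19,680.00 + $13,500.00 = $72,555.00

$72,555.00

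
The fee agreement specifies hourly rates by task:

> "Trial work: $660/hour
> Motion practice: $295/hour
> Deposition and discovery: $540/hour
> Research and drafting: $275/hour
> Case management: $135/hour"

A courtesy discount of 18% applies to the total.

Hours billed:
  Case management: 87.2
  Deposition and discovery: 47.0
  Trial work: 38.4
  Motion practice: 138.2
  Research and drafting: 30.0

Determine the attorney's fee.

Trial work: 38.4 × $660 = $25,344.00
Motion practice: 138.2 × $295 = $40,769.00
Deposition and discovery: 47.0 × $540 = $25,380.00
Research and drafting: 30.0 × $275 = $8,250.00
Case management: 87.2 × $135 = $11,772.00
Subtotal: $111,515.00
Less 18% discount: −$20,072.70
Total: $111,515.00 − $20,072.70 = $91,442.30

$91,442.30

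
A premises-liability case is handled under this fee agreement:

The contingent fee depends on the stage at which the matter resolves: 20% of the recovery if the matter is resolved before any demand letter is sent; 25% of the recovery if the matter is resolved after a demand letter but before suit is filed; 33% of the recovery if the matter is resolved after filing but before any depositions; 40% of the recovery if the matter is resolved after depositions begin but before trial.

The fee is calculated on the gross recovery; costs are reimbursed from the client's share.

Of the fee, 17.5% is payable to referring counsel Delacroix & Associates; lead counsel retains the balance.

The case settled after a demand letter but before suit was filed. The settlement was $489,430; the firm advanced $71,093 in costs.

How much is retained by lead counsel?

Fee base is the gross recovery, $489,430; costs are reimbursed separately.
The matter settled after a demand letter but before suit was filed, so the 25% rate applies.
$489,430 × 25% = $122,357.50
Referral share: 17.5% of $122,357.50 = $21,412.56; lead counsel retains $122,357.50 − $21,412.56 = $100,944.94.

$100,944.94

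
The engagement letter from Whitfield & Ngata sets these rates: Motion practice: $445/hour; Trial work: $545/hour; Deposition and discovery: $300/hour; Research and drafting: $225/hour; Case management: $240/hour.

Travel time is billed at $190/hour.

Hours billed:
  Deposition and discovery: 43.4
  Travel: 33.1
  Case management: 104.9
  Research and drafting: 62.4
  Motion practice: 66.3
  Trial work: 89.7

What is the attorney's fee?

Motion practice: 66.3 × $445 = $29,503.50
Trial work: 89.7 × $545 = $48,886.50
Deposition and discovery: 43.4 × $300 = $13,020.00
Research and drafting: 62.4 × $225 = $14,040.00
Case management: 104.9 × $240 = $25,176.00
Subtotal: $29,503.50 + $48,886.50 + $13,020.00 + $14,040.00 + $25,176.00 = $130,626.00
Travel: 33.1 × $190 = $6,289.00
Total: $130,626.00 + $6,289.00 = $136,915.00

$136,915.00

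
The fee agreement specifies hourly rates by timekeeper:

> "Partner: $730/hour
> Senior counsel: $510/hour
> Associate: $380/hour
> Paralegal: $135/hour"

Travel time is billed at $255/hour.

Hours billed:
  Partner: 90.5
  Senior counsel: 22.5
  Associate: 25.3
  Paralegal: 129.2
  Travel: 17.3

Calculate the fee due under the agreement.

$109,007.50

Partner: 90.5 × $730 = $66,065.00
Senior counsel: 22.5 × $510 = $11,475.00
Associate: 25.3 × $380 = $9,614.00
Paralegal: 129.2 × $135 = $17,442.00
Subtotal: $66,065.00 + $11,475.00 + $9,614.00 + $17,442.00 = $104,596.00
Travel: 17.3 × $255 = $4,411.50
Total: $104,596.00 + $4,411.50 = $109,007.50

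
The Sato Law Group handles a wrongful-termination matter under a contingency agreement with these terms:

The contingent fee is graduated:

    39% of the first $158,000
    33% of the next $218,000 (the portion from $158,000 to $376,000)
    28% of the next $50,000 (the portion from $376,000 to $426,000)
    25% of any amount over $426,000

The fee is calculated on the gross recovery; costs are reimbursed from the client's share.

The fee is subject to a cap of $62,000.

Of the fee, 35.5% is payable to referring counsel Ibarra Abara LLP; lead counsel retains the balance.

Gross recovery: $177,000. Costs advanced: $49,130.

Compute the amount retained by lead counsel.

$39,990.00

Fee base is the gross recovery, $177,000; costs are reimbursed separately.
First $158,000 at 39% = $61,620.00
Remaining $19,000 at 33% = $6,270.00
Fee: $61,620.00 + $6,270.00 = $67,890.00
$67,890.00 exceeds the $62,000 cap, so the fee is capped at $62,000.00.
Referral share: 35.5% of $62,000.00 = $22,010.00; lead counsel retains $62,000.00 − $22,010.00 = $39,990.00.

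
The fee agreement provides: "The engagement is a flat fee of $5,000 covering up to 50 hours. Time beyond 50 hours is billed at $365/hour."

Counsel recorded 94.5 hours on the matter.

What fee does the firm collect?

$21,242.50

Flat fee: $5,000.00
Excess hours: 94.5 − 50 = 44.5
Overrun: 44.5 × $365 = $16,242.50
Total: $5,000.00 + $16,242.50 = $21,242.50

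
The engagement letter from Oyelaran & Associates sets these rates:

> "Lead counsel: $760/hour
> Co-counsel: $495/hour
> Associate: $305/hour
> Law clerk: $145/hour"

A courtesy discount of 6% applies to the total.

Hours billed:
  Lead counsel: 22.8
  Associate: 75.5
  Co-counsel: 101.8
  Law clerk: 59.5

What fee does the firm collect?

Lead counsel: 22.8 × $760 = $17,328.00
Co-counsel: 101.8 × $495 = $50,391.00
Associate: 75.5 × $305 = $23,027.50
Law clerk: 59.5 × $145 = $8,627.50
Subtotal: $99,374.00
Less 6% discount: −$5,962.44
Total: $99,374.00 − $5,962.44 = $93,411.56

$93,411.56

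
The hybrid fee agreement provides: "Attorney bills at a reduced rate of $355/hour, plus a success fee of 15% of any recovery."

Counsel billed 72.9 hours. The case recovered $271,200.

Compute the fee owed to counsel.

Hourly: 72.9 × $355 = $25,879.50
Success fee: 15% of $271,200 = $40,680.00
Total: $25,879.50 + $40,680.00 = $66,559.50

$66,559.50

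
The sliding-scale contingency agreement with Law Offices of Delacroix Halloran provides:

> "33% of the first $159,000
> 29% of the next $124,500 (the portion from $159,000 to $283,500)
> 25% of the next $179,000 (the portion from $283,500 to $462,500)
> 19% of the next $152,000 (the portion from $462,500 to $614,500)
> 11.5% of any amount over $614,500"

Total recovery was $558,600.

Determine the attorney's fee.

First $159,000 at 33% = $52,470.00
Next $124,500 at 29% = $36,105.00
Next $179,000 at 25% = $44,750.00
Remaining $96,100 at 19% = $18,259.00
Fee: $52,470.00 + $36,105.00 + $44,750.00 + $18,259.00 = $151,584.00

$151,584.00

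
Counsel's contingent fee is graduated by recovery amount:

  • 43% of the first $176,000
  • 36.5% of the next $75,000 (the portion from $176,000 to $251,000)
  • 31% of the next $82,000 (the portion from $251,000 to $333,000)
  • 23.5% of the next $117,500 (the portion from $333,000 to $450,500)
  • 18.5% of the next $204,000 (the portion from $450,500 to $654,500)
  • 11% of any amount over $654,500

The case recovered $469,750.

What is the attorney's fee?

$159,648.75

First $176,000 at 43% = $75,680.00
Next $75,000 at 36.5% = $27,375.00
Next $82,000 at 31% = $25,420.00
Next $117,500 at 23.5% = $27,612.50
Remaining $19,250 at 18.5% = $3,561.25
Fee: $75,680.00 + $27,375.00 + $25,420.00 + $27,612.50 + $3,561.25 = $159,648.75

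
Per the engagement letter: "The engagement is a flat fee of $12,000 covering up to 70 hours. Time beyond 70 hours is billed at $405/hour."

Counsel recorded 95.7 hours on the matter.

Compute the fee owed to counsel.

$22,408.50

Flat fee: $12,000.00
Excess hours: 95.7 − 70 = 25.7
Overrun: 25.7 × $405 = $10,408.50
Total: $12,000.00 + $10,408.50 = $22,408.50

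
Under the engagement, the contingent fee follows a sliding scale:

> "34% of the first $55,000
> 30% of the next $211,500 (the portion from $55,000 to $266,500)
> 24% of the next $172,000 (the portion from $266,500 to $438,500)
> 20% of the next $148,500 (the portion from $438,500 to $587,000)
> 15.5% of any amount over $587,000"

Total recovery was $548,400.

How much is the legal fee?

$145,410.00

First $55,000 at 34% = $18,700.00
Next $211,500 at 30% = $63,450.00
Next $172,000 at 24% = $41,280.00
Remaining $109,900 at 20% = $21,980.00
Fee: $18,700.00 + $63,450.00 + $41,280.00 + $21,980.00 = $145,410.00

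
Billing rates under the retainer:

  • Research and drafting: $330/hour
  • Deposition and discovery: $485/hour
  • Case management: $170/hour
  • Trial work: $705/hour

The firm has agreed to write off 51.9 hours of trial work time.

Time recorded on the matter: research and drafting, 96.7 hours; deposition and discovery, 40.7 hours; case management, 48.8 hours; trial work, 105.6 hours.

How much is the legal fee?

Research and drafting: 96.7 × $330 = $31,911.00
Deposition and discovery: 40.7 × $485 = $19,739.50
Case management: 48.8 × $170 = $8,296.00
Trial work: 105.6 × $705 = $74,448.00
Subtotal: $134,394.50
Write-off: 51.9 × $705 = $36,589.50
Total: $134,394.50 − $36,589.50 = $97,805.00

$97,805.00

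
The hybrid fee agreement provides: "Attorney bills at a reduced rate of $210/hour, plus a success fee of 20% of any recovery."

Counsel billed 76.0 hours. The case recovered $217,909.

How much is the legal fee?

Hourly: 76.0 × $210 = $15,960.00
Success fee: 20% of $217,909 = $43,581.80
Total: $15,960.00 + $43,581.80 = $59,541.80

$59,541.80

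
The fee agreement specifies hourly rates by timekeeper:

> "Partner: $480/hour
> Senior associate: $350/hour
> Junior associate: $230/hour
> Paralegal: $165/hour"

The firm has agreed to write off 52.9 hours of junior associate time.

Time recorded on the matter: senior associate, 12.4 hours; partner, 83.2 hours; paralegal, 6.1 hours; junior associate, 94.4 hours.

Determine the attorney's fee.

Partner: 83.2 × $480 = $39,936.00
Senior associate: 12.4 × $350 = $4,340.00
Junior associate: 94.4 × $230 = $21,712.00
Paralegal: 6.1 × $165 = $1,006.50
Subtotal: $66,994.50
Write-off: 52.9 × $230 = $12,167.00
Total: $66,994.50 − $12,167.00 = $54,827.50

$54,827.50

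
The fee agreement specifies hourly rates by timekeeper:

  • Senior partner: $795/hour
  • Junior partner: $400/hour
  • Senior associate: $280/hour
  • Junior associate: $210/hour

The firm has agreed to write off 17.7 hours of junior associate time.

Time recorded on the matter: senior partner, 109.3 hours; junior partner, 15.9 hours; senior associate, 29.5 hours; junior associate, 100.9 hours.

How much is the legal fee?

$118,985.50

Senior partner: 109.3 × $795 = $86,893.50
Junior partner: 15.9 × $400 = $6,360.00
Senior associate: 29.5 × $280 = $8,260.00
Junior associate: 100.9 × $210 = $21,189.00
Subtotal: $122,702.50
Write-off: 17.7 × $210 = $3,717.00
Total: $122,702.50 − $3,717.00 = $118,985.50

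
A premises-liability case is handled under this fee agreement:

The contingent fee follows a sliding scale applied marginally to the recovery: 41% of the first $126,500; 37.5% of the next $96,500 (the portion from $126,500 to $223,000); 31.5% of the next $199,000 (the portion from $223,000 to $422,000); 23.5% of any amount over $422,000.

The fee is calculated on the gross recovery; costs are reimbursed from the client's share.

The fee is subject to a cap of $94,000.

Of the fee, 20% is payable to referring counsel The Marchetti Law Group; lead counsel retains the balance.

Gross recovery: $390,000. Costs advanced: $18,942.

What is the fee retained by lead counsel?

$75,200.00

Fee base is the gross recovery, $390,000; costs are reimbursed separately.
First $126,500 at 41% = $51,865.00
Next $96,500 at 37.5% = $36,187.50
Remaining $167,000 at 31.5% = $52,605.00
Fee: $51,865.00 + $36,187.50 + $52,605.00 = $140,657.50
$140,657.50 exceeds the $94,000 cap, so the fee is capped at $94,000.00.
Referral share: 20% of $94,000.00 = $18,800.00; lead counsel retains $94,000.00 − $18,800.00 = $75,200.00.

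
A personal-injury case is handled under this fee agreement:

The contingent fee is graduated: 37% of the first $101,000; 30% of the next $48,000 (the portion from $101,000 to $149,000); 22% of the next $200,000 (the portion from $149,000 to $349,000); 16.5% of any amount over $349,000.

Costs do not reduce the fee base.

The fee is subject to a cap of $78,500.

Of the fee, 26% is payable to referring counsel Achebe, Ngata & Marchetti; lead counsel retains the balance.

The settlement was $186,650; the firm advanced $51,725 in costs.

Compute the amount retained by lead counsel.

$44,439.22

Fee base is the gross recovery, $186,650; costs are reimbursed separately.
First $101,000 at 37% = $37,370.00
Next $48,000 at 30% = $14,400.00
Remaining $37,650 at 22% = $8,283.00
Fee: $37,370.00 + $14,400.00 + $8,283.00 = $60,053.00
$60,053.00 is under the $78,500 cap.
Referral share: 26% of $60,053.00 = $15,613.78; lead counsel retains $60,053.00 − $15,613.78 = $44,439.22.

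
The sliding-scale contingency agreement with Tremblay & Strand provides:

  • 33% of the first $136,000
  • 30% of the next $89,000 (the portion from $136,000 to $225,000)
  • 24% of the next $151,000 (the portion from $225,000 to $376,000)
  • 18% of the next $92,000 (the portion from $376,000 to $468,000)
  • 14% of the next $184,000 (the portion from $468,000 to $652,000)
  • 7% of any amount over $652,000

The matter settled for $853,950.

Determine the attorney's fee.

$164,276.50

First $136,000 at 33% = $44,880.00
Next $89,000 at 30% = $26,700.00
Next $151,000 at 24% = $36,240.00
Next $92,000 at 18% = $16,560.00
Next $184,000 at 14% = $25,760.00
Remaining $201,950 at 7% = $14,136.50
Fee: $44,880.00 + $26,700.00 + $36,240.00 + $16,560.00 + $25,760.00 + $14,136.50 = $164,276.50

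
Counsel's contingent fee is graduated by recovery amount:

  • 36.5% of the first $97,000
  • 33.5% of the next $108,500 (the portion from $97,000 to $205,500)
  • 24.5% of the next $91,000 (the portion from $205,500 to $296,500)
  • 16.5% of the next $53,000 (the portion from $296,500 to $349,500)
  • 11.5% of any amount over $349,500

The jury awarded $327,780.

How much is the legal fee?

First $97,000 at 36.5% = $35,405.00
Next $108,500 at 33.5% = $36,347.50
Next $91,000 at 24.5% = $22,295.00
Remaining $31,280 at 16.5% = $5,161.20
Fee: $35,405.00 + $36,347.50 + $22,295.00 + $5,161.20 = $99,208.70

$99,208.70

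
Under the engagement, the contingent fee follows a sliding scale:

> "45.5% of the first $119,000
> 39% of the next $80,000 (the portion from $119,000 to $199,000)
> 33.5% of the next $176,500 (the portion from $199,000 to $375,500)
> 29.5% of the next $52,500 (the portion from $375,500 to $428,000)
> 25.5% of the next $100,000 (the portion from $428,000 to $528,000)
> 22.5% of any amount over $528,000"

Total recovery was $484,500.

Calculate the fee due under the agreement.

$174,367.50

First $119,000 at 45.5% = $54,145.00
Next $80,000 at 39% = $31,200.00
Next $176,500 at 33.5% = $59,127.50
Next $52,500 at 29.5% = $15,487.50
Remaining $56,500 at 25.5% = $14,407.50
Fee: $54,145.00 + $31,200.00 + $59,127.50 + $15,487.50 + $14,407.50 = $174,367.50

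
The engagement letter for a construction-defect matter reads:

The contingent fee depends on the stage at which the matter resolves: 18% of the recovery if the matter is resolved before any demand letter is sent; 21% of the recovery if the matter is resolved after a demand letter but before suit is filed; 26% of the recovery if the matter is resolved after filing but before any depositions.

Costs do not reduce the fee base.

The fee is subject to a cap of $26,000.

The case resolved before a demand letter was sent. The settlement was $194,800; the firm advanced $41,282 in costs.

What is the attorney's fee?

Fee base is the gross recovery, $194,800; costs are reimbursed separately.
The matter resolved before a demand letter was sent, so the 18% rate applies.
$194,800 × 18% = $35,064.00
$35,064.00 exceeds the $26,000 cap, so the fee is capped at $26,000.00.

$26,000.00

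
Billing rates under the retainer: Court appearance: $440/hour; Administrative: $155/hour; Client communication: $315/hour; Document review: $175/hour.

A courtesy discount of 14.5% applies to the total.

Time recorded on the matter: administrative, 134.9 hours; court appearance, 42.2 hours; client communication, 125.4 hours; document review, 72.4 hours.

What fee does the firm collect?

Court appearance: 42.2 × $440 = $18,568.00
Administrative: 134.9 × $155 = $20,909.50
Client communication: 125.4 × $315 = $39,501.00
Document review: 72.4 × $175 = $12,670.00
Subtotal: $91,648.50
Less 14.5% discount: −$13,289.03
Total: $91,648.50 − $13,289.03 = $78,359.47

$78,359.47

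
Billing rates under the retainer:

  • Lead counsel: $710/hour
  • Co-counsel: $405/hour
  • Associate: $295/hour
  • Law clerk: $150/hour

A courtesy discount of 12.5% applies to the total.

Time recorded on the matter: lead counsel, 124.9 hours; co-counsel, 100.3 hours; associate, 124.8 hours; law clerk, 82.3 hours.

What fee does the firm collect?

$156,153.81

Lead counsel: 124.9 × $710 = $88,679.00
Co-counsel: 100.3 × $405 = $40,621.50
Associate: 124.8 × $295 = $36,816.00
Law clerk: 82.3 × $150 = $12,345.00
Subtotal: $178,461.50
Less 12.5% discount: −$22,307.69
Total: $178,461.50 − $22,307.69 = $156,153.81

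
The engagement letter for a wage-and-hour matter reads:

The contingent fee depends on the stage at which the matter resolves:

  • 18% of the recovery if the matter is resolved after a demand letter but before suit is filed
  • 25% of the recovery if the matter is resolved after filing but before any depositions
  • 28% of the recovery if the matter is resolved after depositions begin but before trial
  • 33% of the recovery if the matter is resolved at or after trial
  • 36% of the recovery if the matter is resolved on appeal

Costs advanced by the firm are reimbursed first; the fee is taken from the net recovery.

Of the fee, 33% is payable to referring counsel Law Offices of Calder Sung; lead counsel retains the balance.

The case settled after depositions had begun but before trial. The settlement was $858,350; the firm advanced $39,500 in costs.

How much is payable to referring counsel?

Fee base (net of costs): $858,350 − $39,500 = $818,850
The matter settled after depositions had begun but before trial, so the 28% rate applies.
$818,850 × 28% = $229,278.00
Referral share: 33% of $229,278.00 = $75,661.74; lead counsel retains $229,278.00 − $75,661.74 = $153,616.26.

$75,661.74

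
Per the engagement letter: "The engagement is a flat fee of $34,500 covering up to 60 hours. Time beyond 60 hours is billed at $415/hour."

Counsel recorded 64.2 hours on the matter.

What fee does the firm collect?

Flat fee: $34,500.00
Excess hours: 64.2 − 60 = 4.2
Overrun: 4.2 × $415 = $1,743.00
Total: $34,500.00 + $1,743.00 = $36,243.00

$36,243.00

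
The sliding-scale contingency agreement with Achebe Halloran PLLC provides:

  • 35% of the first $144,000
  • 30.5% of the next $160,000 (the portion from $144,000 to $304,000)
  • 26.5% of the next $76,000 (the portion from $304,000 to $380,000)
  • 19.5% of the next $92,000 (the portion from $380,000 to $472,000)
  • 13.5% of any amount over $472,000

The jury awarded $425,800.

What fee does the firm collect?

First $144,000 at 35% = $50,400.00
Next $160,000 at 30.5% = $48,800.00
Next $76,000 at 26.5% = $20,140.00
Remaining $45,800 at 19.5% = $8,931.00
Fee: $50,400.00 + $48,800.00 + $20,140.00 + $8,931.00 = $128,271.00

$128,271.00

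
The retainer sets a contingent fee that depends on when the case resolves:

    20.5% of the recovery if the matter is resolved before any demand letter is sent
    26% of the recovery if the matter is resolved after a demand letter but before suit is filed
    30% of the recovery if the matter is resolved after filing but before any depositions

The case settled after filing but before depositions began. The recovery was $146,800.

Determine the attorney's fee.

The matter settled after filing but before depositions began, so the 30% rate applies.
$146,800 × 30% = $44,040.00

$44,040.00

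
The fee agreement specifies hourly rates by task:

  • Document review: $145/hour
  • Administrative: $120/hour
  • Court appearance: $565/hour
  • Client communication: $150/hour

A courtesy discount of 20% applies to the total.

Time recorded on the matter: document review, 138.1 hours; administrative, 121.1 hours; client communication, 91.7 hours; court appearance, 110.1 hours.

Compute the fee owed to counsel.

$88,414.40

Document review: 138.1 × $145 = $20,024.50
Administrative: 121.1 × $120 = $14,532.00
Court appearance: 110.1 × $565 = $62,206.50
Client communication: 91.7 × $150 = $13,755.00
Subtotal: $110,518.00
Less 20% discount: −$22,103.60
Total: $110,518.00 − $22,103.60 = $88,414.40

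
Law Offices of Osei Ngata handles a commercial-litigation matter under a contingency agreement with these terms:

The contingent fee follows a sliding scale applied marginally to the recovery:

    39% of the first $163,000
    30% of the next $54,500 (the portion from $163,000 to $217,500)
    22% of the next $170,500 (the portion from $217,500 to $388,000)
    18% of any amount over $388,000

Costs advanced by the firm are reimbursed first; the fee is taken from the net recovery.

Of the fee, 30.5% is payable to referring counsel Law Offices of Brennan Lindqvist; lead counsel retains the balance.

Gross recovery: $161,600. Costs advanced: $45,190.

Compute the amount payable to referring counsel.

$13,846.97

Fee base (net of costs): $161,600 − $45,190 = $116,410
First $116,410 at 39% = $45,399.90
Referral share: 30.5% of $45,399.90 = $13,846.97; lead counsel retains $45,399.90 − $13,846.97 = $31,552.93.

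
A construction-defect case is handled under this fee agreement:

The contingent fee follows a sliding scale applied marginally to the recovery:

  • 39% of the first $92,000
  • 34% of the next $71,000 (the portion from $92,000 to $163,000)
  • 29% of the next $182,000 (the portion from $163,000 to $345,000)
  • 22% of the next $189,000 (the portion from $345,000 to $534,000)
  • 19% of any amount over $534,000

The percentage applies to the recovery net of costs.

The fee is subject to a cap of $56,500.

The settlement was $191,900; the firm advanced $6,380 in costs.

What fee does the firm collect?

Fee base (net of costs): $191,900 − $6,380 = $185,520
First $92,000 at 39% = $35,880.00
Next $71,000 at 34% = $24,140.00
Remaining $22,520 at 29% = $6,530.80
Fee: $35,880.00 + $24,140.00 + $6,530.80 = $66,550.80
$66,550.80 exceeds the $56,500 cap, so the fee is capped at $56,500.00.

$56,500.00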